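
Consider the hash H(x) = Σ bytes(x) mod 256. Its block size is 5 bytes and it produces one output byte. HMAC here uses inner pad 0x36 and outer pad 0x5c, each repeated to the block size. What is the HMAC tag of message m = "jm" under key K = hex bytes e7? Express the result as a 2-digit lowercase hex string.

ab

Key hex bytes e7 is 1 byte ≤ B = 5; zero-pad to 5 bytes: K' = e7 00 00 00 00.
K' ⊕ ipad = d1 36 36 36 36.  K' ⊕ opad = bb 5c 5c 5c 5c.
Inner input = (K'⊕ipad) ∥ m = d1 36 36 36 36 ∥ 6a 6d.
Inner hash: sum = 209+54+54+54+54+106+109 = 640; mod 256 = 128 → 80.
Outer input = (K'⊕opad) ∥ inner = bb 5c 5c 5c 5c ∥ 80.
Outer hash (tag): sum = 187+92+92+92+92+128 = 683; mod 256 = 171 → ab.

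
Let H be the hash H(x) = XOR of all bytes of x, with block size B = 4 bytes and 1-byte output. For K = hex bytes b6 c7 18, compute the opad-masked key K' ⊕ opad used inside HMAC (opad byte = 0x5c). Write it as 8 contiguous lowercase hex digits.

ea9b445c

Key hex bytes b6 c7 18 is 3 bytes ≤ B = 4; zero-pad to 4 bytes: K' = b6 c7 18 00.
XOR each byte with 0x5c: b6⊕5c=ea, c7⊕5c=9b, 18⊕5c=44, 00⊕5c=5c.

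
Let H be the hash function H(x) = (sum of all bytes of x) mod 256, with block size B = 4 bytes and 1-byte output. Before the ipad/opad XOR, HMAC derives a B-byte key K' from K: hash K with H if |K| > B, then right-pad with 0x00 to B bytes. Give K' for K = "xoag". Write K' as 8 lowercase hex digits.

Key "xoag" = 78 6f 61 67 is exactly B = 4 bytes: K' = 78 6f 61 67.

786f6167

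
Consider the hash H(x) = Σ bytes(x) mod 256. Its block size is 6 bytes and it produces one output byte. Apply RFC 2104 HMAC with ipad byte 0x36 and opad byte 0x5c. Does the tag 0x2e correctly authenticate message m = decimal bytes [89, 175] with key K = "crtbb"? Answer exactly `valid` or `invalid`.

valid

Key "crtbb" = 63 72 74 62 62 is 5 bytes ≤ B = 6; zero-pad to 6 bytes: K' = 63 72 74 62 62 00.
K' ⊕ ipad = 55 44 42 54 54 36; K' ⊕ opad = 3f 2e 28 3e 3e 5c.
Inner hash: sum = 85+68+66+84+84+54+89+175 = 705; mod 256 = 193 → c1.
Outer hash (recomputed tag): sum = 63+46+40+62+62+92+193 = 558; mod 256 = 46 → 2e.
Recomputed tag = 2e; claimed = 2e → match.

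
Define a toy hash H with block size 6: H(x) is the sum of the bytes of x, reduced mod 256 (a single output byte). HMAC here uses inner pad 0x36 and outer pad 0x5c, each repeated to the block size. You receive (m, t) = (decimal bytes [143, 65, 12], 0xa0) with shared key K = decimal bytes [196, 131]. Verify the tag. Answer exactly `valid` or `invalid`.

Key decimal bytes [196, 131] = c4 83 is 2 bytes ≤ B = 6; zero-pad to 6 bytes: K' = c4 83 00 00 00 00.
K' ⊕ ipad = f2 b5 36 36 36 36; K' ⊕ opad = 98 df 5c 5c 5c 5c.
Inner hash: sum = 242+181+54+54+54+54+143+65+12 = 859; mod 256 = 91 → 5b.
Outer hash (recomputed tag): sum = 152+223+92+92+92+92+91 = 834; mod 256 = 66 → 42.
Recomputed tag = 42; claimed = a0 → mismatch.

invalid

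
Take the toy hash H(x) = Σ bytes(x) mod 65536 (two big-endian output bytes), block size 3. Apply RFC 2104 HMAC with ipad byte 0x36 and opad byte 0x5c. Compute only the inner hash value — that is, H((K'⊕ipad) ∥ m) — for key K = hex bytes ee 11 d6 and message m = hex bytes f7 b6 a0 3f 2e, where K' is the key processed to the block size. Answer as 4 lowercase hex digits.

Key hex bytes ee 11 d6 is exactly B = 3 bytes: K' = ee 11 d6.
K' ⊕ ipad = d8 27 e0.
Inner input = d8 27 e0 ∥ f7 b6 a0 3f 2e.
Inner hash: sum = 216+39+224+247+182+160+63+46 = 1177 → 04 99.

0499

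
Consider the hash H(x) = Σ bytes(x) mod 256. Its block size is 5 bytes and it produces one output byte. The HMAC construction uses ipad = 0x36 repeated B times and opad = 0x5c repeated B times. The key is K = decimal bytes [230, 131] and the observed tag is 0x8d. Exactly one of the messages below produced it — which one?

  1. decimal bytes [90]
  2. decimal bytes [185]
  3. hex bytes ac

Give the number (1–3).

Key decimal bytes [230, 131] = e6 83 is 2 bytes ≤ B = 5; zero-pad to 5 bytes: K' = e6 83 00 00 00.
K' ⊕ ipad = d0 b5 36 36 36; K' ⊕ opad = ba df 5c 5c 5c.
m1: inner = H(d0 b5 36 36 36 5a) = 81; tag = H(ba df 5c 5c 5c 81) = 2e
m2: inner = H(d0 b5 36 36 36 b9) = e0; tag = H(ba df 5c 5c 5c e0) = 8d ← matches
m3: inner = H(d0 b5 36 36 36 ac) = d3; tag = H(ba df 5c 5c 5c d3) = 80

2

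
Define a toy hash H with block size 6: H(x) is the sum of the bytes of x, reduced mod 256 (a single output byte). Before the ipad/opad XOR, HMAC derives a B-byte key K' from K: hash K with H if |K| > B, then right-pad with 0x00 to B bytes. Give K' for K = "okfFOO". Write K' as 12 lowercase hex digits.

Key "okfFOO" = 6f 6b 66 46 4f 4f is exactly B = 6 bytes: K' = 6f 6b 66 46 4f 4f.

6f6b66464f4f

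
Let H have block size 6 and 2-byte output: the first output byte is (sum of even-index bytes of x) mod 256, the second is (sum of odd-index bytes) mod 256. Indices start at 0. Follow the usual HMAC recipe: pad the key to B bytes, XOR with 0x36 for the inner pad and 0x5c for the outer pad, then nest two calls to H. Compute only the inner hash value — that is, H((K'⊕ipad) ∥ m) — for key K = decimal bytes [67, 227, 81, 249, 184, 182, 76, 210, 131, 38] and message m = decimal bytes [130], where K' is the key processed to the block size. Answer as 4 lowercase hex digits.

1b28

Key decimal bytes [67, 227, 81, 249, 184, 182, 76, 210, 131, 38] = 43 e3 51 f9 b8 b6 4c d2 83 26 is 10 bytes > B = 6, so hash it first: H(key) = 1b 8a, then zero-pad to 6 bytes: K' = 1b 8a 00 00 00 00.
K' ⊕ ipad = 2d bc 36 36 36 36.
Inner input = 2d bc 36 36 36 36 ∥ 82.
Inner hash: even-index sum = 283 mod 256 = 27; odd-index sum = 296 mod 256 = 40 → 1b 28.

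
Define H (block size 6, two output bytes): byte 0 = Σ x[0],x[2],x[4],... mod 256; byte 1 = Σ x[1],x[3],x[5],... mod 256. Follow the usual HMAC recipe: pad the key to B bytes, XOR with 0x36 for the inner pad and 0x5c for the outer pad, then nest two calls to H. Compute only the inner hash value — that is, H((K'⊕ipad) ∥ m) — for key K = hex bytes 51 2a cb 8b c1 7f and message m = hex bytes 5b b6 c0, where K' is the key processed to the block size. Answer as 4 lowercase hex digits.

76d8

Key hex bytes 51 2a cb 8b c1 7f is exactly B = 6 bytes: K' = 51 2a cb 8b c1 7f.
K' ⊕ ipad = 67 1c fd bd f7 49.
Inner input = 67 1c fd bd f7 49 ∥ 5b b6 c0.
Inner hash: even-index sum = 886 mod 256 = 118; odd-index sum = 472 mod 256 = 216 → 76 d8.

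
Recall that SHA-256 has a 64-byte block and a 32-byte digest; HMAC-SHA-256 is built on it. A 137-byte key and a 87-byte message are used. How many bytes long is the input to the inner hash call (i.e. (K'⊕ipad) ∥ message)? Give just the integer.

Key is 137 > 64 bytes, so it is hashed to 32 bytes then zero-padded to 64: |K'| = 64.
Inner input = (K'⊕ipad) ∥ m → 64 + 87 = 151 bytes.

151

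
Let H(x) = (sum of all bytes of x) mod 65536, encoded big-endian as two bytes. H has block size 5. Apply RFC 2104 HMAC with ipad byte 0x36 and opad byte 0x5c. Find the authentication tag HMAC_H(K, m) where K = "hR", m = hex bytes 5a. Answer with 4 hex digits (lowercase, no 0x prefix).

0215

Key "hR" = 68 52 is 2 bytes ≤ B = 5; zero-pad to 5 bytes: K' = 68 52 00 00 00.
K' ⊕ ipad = 5e 64 36 36 36.  K' ⊕ opad = 34 0e 5c 5c 5c.
Inner input = (K'⊕ipad) ∥ m = 5e 64 36 36 36 ∥ 5a.
Inner hash: sum = 94+100+54+54+54+90 = 446 → 01 be.
Outer input = (K'⊕opad) ∥ inner = 34 0e 5c 5c 5c ∥ 01 be.
Outer hash (tag): sum = 52+14+92+92+92+1+190 = 533 → 02 15.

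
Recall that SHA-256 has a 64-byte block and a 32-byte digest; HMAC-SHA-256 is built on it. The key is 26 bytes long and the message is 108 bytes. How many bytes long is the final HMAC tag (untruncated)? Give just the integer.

32

The tag is one SHA-256 digest: 32 bytes.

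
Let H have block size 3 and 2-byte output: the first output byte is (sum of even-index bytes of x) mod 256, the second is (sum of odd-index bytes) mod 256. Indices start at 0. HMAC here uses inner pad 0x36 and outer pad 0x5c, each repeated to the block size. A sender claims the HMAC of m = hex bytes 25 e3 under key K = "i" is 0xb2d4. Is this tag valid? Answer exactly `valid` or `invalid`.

invalid

Key "i" = 69 is 1 byte ≤ B = 3; zero-pad to 3 bytes: K' = 69 00 00.
K' ⊕ ipad = 5f 36 36; K' ⊕ opad = 35 5c 5c.
Inner hash: even-index sum = 376 mod 256 = 120; odd-index sum = 91 mod 256 = 91 → 78 5b.
Outer hash (recomputed tag): even-index sum = 236 mod 256 = 236; odd-index sum = 212 mod 256 = 212 → ec d4.
Recomputed tag = ecd4; claimed = b2d4 → mismatch.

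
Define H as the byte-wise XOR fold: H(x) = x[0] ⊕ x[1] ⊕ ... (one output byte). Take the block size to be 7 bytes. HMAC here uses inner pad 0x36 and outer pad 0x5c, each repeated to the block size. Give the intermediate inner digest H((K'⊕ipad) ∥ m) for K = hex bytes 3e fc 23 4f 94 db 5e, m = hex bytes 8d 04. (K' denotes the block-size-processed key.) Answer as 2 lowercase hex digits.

Key hex bytes 3e fc 23 4f 94 db 5e is exactly B = 7 bytes: K' = 3e fc 23 4f 94 db 5e.
K' ⊕ ipad = 08 ca 15 79 a2 ed 68.
Inner input = 08 ca 15 79 a2 ed 68 ∥ 8d 04.
Inner hash: XOR 08⊕ca⊕15⊕79⊕a2⊕ed⊕68⊕8d⊕04 = 00.

00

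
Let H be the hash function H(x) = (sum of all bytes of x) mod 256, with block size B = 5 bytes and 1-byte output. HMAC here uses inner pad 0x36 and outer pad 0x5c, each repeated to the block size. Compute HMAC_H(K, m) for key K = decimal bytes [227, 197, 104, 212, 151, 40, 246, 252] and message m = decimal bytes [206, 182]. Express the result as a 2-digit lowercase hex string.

38

Key decimal bytes [227, 197, 104, 212, 151, 40, 246, 252] = e3 c5 68 d4 97 28 f6 fc is 8 bytes > B = 5, so hash it first: H(key) = 95, then zero-pad to 5 bytes: K' = 95 00 00 00 00.
K' ⊕ ipad = a3 36 36 36 36.  K' ⊕ opad = c9 5c 5c 5c 5c.
Inner input = (K'⊕ipad) ∥ m = a3 36 36 36 36 ∥ ce b6.
Inner hash: sum = 163+54+54+54+54+206+182 = 767; mod 256 = 255 → ff.
Outer input = (K'⊕opad) ∥ inner = c9 5c 5c 5c 5c ∥ ff.
Outer hash (tag): sum = 201+92+92+92+92+255 = 824; mod 256 = 56 → 38.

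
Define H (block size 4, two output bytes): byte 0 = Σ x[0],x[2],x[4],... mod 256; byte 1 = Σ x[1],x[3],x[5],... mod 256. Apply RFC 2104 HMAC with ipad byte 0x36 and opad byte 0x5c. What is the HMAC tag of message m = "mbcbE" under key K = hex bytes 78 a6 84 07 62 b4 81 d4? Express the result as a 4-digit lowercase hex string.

13c2

Key hex bytes 78 a6 84 07 62 b4 81 d4 is 8 bytes > B = 4, so hash it first: H(key) = df 35, then zero-pad to 4 bytes: K' = df 35 00 00.
K' ⊕ ipad = e9 03 36 36.  K' ⊕ opad = 83 69 5c 5c.
Inner input = (K'⊕ipad) ∥ m = e9 03 36 36 ∥ 6d 62 63 62 45.
Inner hash: even-index sum = 564 mod 256 = 52; odd-index sum = 253 mod 256 = 253 → 34 fd.
Outer input = (K'⊕opad) ∥ inner = 83 69 5c 5c ∥ 34 fd.
Outer hash (tag): even-index sum = 275 mod 256 = 19; odd-index sum = 450 mod 256 = 194 → 13 c2.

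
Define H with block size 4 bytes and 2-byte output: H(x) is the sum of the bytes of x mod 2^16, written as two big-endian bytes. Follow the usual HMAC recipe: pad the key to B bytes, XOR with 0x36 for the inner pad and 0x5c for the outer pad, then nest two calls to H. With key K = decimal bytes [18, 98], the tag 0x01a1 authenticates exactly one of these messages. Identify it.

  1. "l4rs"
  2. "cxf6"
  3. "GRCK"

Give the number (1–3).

Key decimal bytes [18, 98] = 12 62 is 2 bytes ≤ B = 4; zero-pad to 4 bytes: K' = 12 62 00 00.
K' ⊕ ipad = 24 54 36 36; K' ⊕ opad = 4e 3e 5c 5c.
m1: inner = H(24 54 36 36 6c 34 72 73) = 02 69; tag = H(4e 3e 5c 5c 02 69) = 01af
m2: inner = H(24 54 36 36 63 78 66 36) = 02 5b; tag = H(4e 3e 5c 5c 02 5b) = 01a1 ← matches
m3: inner = H(24 54 36 36 47 52 43 4b) = 02 0b; tag = H(4e 3e 5c 5c 02 0b) = 0151

2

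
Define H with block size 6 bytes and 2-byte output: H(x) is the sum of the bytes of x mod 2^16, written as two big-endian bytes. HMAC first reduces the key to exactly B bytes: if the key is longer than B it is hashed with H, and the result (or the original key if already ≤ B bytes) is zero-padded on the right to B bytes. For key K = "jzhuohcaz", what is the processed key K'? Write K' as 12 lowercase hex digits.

03d600000000

|K| = 9 > B = 6, so first hash the key.
H(K): sum = 106+122+104+117+111+104+99+97+122 = 982 → 03 d6.
Zero-pad H(K) = 03 d6 to 6 bytes: K' = 03 d6 00 00 00 00.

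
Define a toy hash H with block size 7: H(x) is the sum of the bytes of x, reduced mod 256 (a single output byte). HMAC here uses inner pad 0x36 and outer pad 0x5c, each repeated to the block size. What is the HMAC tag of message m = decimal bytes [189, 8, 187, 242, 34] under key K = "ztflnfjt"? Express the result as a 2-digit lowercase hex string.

Key "ztflnfjt" = 7a 74 66 6c 6e 66 6a 74 is 8 bytes > B = 7, so hash it first: H(key) = 72, then zero-pad to 7 bytes: K' = 72 00 00 00 00 00 00.
K' ⊕ ipad = 44 36 36 36 36 36 36.  K' ⊕ opad = 2e 5c 5c 5c 5c 5c 5c.
Inner input = (K'⊕ipad) ∥ m = 44 36 36 36 36 36 36 ∥ bd 08 bb f2 22.
Inner hash: sum = 68+54+54+54+54+54+54+189+8+187+242+34 = 1052; mod 256 = 28 → 1c.
Outer input = (K'⊕opad) ∥ inner = 2e 5c 5c 5c 5c 5c 5c ∥ 1c.
Outer hash (tag): sum = 46+92+92+92+92+92+92+28 = 626; mod 256 = 114 → 72.

72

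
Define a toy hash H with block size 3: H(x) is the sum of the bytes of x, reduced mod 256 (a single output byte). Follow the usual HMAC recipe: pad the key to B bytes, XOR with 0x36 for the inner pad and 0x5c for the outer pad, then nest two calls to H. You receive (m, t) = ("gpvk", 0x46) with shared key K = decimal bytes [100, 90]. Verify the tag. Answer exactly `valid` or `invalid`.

Key decimal bytes [100, 90] = 64 5a is 2 bytes ≤ B = 3; zero-pad to 3 bytes: K' = 64 5a 00.
K' ⊕ ipad = 52 6c 36; K' ⊕ opad = 38 06 5c.
Inner hash: sum = 82+108+54+103+112+118+107 = 684; mod 256 = 172 → ac.
Outer hash (recomputed tag): sum = 56+6+92+172 = 326; mod 256 = 70 → 46.
Recomputed tag = 46; claimed = 46 → match.

valid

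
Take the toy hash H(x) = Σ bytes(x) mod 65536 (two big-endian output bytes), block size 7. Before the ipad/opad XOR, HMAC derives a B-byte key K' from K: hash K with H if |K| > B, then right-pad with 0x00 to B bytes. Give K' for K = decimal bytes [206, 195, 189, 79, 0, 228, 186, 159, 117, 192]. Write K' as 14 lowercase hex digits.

060f0000000000

|K| = 10 > B = 7, so first hash the key.
H(K): sum = 206+195+189+79+0+228+186+159+117+192 = 1551 → 06 0f.
Zero-pad H(K) = 06 0f to 7 bytes: K' = 06 0f 00 00 00 00 00.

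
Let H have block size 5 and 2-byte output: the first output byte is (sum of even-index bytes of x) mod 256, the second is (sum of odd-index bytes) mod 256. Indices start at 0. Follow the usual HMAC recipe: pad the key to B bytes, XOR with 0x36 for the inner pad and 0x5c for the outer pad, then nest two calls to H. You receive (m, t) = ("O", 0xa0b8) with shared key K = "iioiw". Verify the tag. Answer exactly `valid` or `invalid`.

Key "iioiw" = 69 69 6f 69 77 is exactly B = 5 bytes: K' = 69 69 6f 69 77.
K' ⊕ ipad = 5f 5f 59 5f 41; K' ⊕ opad = 35 35 33 35 2b.
Inner hash: even-index sum = 249 mod 256 = 249; odd-index sum = 269 mod 256 = 13 → f9 0d.
Outer hash (recomputed tag): even-index sum = 160 mod 256 = 160; odd-index sum = 355 mod 256 = 99 → a0 63.
Recomputed tag = a063; claimed = a0b8 → mismatch.

invalid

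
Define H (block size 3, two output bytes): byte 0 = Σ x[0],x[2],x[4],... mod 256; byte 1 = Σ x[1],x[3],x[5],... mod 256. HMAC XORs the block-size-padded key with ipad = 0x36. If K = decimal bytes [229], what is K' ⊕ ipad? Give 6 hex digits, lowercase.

Key decimal bytes [229] = e5 is 1 byte ≤ B = 3; zero-pad to 3 bytes: K' = e5 00 00.
XOR each byte with 0x36: e5⊕36=d3, 00⊕36=36, 00⊕36=36.

d33636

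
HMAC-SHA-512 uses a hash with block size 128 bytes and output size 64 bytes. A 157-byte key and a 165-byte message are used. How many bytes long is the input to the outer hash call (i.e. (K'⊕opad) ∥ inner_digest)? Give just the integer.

192

Key is 157 > 128 bytes, so it is hashed to 64 bytes then zero-padded to 128: |K'| = 128.
Outer input = (K'⊕opad) ∥ H(inner) → 128 + 64 = 192 bytes.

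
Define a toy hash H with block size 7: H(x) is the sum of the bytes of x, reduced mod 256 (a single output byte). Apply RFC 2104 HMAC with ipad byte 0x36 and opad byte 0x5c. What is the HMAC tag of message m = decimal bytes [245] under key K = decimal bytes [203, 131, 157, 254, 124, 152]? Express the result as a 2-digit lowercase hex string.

61

Key decimal bytes [203, 131, 157, 254, 124, 152] = cb 83 9d fe 7c 98 is 6 bytes ≤ B = 7; zero-pad to 7 bytes: K' = cb 83 9d fe 7c 98 00.
K' ⊕ ipad = fd b5 ab c8 4a ae 36.  K' ⊕ opad = 97 df c1 a2 20 c4 5c.
Inner input = (K'⊕ipad) ∥ m = fd b5 ab c8 4a ae 36 ∥ f5.
Inner hash: sum = 253+181+171+200+74+174+54+245 = 1352; mod 256 = 72 → 48.
Outer input = (K'⊕opad) ∥ inner = 97 df c1 a2 20 c4 5c ∥ 48.
Outer hash (tag): sum = 151+223+193+162+32+196+92+72 = 1121; mod 256 = 97 → 61.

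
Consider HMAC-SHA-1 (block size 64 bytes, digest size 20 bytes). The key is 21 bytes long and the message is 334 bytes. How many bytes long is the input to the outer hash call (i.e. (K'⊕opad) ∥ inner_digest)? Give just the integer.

84

Key is 21 ≤ 64 bytes, zero-padded: |K'| = 64.
Outer input = (K'⊕opad) ∥ H(inner) → 64 + 20 = 84 bytes.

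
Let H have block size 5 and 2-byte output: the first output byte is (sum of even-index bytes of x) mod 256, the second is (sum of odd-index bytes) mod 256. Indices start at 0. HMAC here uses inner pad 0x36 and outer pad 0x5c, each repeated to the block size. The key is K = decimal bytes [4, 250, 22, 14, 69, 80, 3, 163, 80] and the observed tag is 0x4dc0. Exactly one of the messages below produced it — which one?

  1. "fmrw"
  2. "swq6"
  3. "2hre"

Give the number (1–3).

3

Key decimal bytes [4, 250, 22, 14, 69, 80, 3, 163, 80] = 04 fa 16 0e 45 50 03 a3 50 is 9 bytes > B = 5, so hash it first: H(key) = b2 fb, then zero-pad to 5 bytes: K' = b2 fb 00 00 00.
K' ⊕ ipad = 84 cd 36 36 36; K' ⊕ opad = ee a7 5c 5c 5c.
m1: inner = H(84 cd 36 36 36 66 6d 72 77) = d4 db; tag = H(ee a7 5c 5c 5c d4 db) = 81d7
m2: inner = H(84 cd 36 36 36 73 77 71 36) = 9d e7; tag = H(ee a7 5c 5c 5c 9d e7) = 8da0
m3: inner = H(84 cd 36 36 36 32 68 72 65) = bd a7; tag = H(ee a7 5c 5c 5c bd a7) = 4dc0 ← matches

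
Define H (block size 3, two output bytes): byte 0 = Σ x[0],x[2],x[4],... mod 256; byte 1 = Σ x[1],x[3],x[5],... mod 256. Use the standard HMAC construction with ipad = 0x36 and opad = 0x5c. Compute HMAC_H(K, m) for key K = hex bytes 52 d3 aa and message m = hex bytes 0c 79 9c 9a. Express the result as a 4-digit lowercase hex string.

91a2

Key hex bytes 52 d3 aa is exactly B = 3 bytes: K' = 52 d3 aa.
K' ⊕ ipad = 64 e5 9c.  K' ⊕ opad = 0e 8f f6.
Inner input = (K'⊕ipad) ∥ m = 64 e5 9c ∥ 0c 79 9c 9a.
Inner hash: even-index sum = 531 mod 256 = 19; odd-index sum = 397 mod 256 = 141 → 13 8d.
Outer input = (K'⊕opad) ∥ inner = 0e 8f f6 ∥ 13 8d.
Outer hash (tag): even-index sum = 401 mod 256 = 145; odd-index sum = 162 mod 256 = 162 → 91 a2.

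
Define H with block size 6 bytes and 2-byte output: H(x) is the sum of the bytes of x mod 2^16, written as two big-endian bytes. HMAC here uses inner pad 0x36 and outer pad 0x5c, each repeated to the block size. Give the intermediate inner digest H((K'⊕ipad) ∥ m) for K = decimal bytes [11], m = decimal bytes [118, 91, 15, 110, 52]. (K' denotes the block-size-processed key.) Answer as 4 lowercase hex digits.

Key decimal bytes [11] = 0b is 1 byte ≤ B = 6; zero-pad to 6 bytes: K' = 0b 00 00 00 00 00.
K' ⊕ ipad = 3d 36 36 36 36 36.
Inner input = 3d 36 36 36 36 36 ∥ 76 5b 0f 6e 34.
Inner hash: sum = 61+54+54+54+54+54+118+91+15+110+52 = 717 → 02 cd.

02cd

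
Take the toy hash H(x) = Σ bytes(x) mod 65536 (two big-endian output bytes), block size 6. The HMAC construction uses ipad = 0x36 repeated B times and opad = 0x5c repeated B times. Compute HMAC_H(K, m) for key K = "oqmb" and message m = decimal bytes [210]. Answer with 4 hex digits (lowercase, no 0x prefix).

0216

Key "oqmb" = 6f 71 6d 62 is 4 bytes ≤ B = 6; zero-pad to 6 bytes: K' = 6f 71 6d 62 00 00.
K' ⊕ ipad = 59 47 5b 54 36 36.  K' ⊕ opad = 33 2d 31 3e 5c 5c.
Inner input = (K'⊕ipad) ∥ m = 59 47 5b 54 36 36 ∥ d2.
Inner hash: sum = 89+71+91+84+54+54+210 = 653 → 02 8d.
Outer input = (K'⊕opad) ∥ inner = 33 2d 31 3e 5c 5c ∥ 02 8d.
Outer hash (tag): sum = 51+45+49+62+92+92+2+141 = 534 → 02 16.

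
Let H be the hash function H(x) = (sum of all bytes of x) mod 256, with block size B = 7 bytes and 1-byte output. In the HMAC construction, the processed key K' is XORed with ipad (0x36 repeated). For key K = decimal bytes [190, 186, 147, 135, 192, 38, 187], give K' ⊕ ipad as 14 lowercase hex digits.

888ca5b1f6108d

Key decimal bytes [190, 186, 147, 135, 192, 38, 187] = be ba 93 87 c0 26 bb is exactly B = 7 bytes: K' = be ba 93 87 c0 26 bb.
XOR each byte with 0x36: be⊕36=88, ba⊕36=8c, 93⊕36=a5, 87⊕36=b1, c0⊕36=f6, 26⊕36=10, bb⊕36=8d.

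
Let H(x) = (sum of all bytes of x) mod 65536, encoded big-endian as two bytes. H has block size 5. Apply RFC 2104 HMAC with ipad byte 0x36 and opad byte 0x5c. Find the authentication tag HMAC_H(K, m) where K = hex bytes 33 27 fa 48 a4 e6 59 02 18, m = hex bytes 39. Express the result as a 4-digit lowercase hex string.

02f8

Key hex bytes 33 27 fa 48 a4 e6 59 02 18 is 9 bytes > B = 5, so hash it first: H(key) = 03 99, then zero-pad to 5 bytes: K' = 03 99 00 00 00.
K' ⊕ ipad = 35 af 36 36 36.  K' ⊕ opad = 5f c5 5c 5c 5c.
Inner input = (K'⊕ipad) ∥ m = 35 af 36 36 36 ∥ 39.
Inner hash: sum = 53+175+54+54+54+57 = 447 → 01 bf.
Outer input = (K'⊕opad) ∥ inner = 5f c5 5c 5c 5c ∥ 01 bf.
Outer hash (tag): sum = 95+197+92+92+92+1+191 = 760 → 02 f8.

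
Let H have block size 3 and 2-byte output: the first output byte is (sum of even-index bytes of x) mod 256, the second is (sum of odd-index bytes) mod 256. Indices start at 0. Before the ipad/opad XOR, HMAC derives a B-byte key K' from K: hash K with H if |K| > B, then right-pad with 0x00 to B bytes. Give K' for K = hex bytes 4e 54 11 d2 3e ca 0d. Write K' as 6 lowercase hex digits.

|K| = 7 > B = 3, so first hash the key.
H(K): even-index sum = 170 mod 256 = 170; odd-index sum = 496 mod 256 = 240 → aa f0.
Zero-pad H(K) = aa f0 to 3 bytes: K' = aa f0 00.

aaf000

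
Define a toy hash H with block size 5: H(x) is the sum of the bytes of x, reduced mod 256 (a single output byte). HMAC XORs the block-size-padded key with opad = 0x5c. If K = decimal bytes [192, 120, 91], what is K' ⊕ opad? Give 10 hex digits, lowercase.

9c24075c5c

Key decimal bytes [192, 120, 91] = c0 78 5b is 3 bytes ≤ B = 5; zero-pad to 5 bytes: K' = c0 78 5b 00 00.
XOR each byte with 0x5c: c0⊕5c=9c, 78⊕5c=24, 5b⊕5c=07, 00⊕5c=5c, 00⊕5c=5c.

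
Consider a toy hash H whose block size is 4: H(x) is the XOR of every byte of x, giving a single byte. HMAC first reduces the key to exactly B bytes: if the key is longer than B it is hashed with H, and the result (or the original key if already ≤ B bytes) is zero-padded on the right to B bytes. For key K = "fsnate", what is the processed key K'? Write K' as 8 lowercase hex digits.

0b000000

|K| = 6 > B = 4, so first hash the key.
H(K): XOR 66⊕73⊕6e⊕61⊕74⊕65 = 0b.
Zero-pad H(K) = 0b to 4 bytes: K' = 0b 00 00 00.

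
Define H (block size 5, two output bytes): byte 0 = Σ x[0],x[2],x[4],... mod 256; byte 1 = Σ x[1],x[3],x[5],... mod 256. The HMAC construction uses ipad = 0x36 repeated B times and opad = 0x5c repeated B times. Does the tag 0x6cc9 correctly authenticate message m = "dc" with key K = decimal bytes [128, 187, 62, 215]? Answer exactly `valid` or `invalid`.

Key decimal bytes [128, 187, 62, 215] = 80 bb 3e d7 is 4 bytes ≤ B = 5; zero-pad to 5 bytes: K' = 80 bb 3e d7 00.
K' ⊕ ipad = b6 8d 08 e1 36; K' ⊕ opad = dc e7 62 8b 5c.
Inner hash: even-index sum = 343 mod 256 = 87; odd-index sum = 466 mod 256 = 210 → 57 d2.
Outer hash (recomputed tag): even-index sum = 620 mod 256 = 108; odd-index sum = 457 mod 256 = 201 → 6c c9.
Recomputed tag = 6cc9; claimed = 6cc9 → match.

valid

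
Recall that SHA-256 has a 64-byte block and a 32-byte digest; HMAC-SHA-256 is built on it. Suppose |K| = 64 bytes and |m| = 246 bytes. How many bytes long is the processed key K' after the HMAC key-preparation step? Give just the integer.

64

Key is 64 ≤ 64 bytes, zero-padded: |K'| = 64.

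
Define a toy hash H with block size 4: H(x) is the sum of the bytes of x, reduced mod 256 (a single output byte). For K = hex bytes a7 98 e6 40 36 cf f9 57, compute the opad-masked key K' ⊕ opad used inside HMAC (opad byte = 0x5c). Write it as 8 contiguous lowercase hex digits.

Key hex bytes a7 98 e6 40 36 cf f9 57 is 8 bytes > B = 4, so hash it first: H(key) = ba, then zero-pad to 4 bytes: K' = ba 00 00 00.
XOR each byte with 0x5c: ba⊕5c=e6, 00⊕5c=5c, 00⊕5c=5c, 00⊕5c=5c.

e65c5c5c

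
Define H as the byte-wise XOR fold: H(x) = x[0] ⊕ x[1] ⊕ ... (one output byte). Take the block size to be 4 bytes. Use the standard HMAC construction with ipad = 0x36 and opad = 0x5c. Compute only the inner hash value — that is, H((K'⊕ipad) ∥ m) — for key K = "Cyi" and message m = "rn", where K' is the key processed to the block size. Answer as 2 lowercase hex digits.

4f

Key "Cyi" = 43 79 69 is 3 bytes ≤ B = 4; zero-pad to 4 bytes: K' = 43 79 69 00.
K' ⊕ ipad = 75 4f 5f 36.
Inner input = 75 4f 5f 36 ∥ 72 6e.
Inner hash: XOR 75⊕4f⊕5f⊕36⊕72⊕6e = 4f.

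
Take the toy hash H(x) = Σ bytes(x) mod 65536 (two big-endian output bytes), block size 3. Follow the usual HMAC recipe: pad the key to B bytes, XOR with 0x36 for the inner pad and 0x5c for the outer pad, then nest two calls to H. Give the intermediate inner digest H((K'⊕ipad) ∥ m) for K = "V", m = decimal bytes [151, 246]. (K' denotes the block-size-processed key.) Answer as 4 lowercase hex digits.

0259

Key "V" = 56 is 1 byte ≤ B = 3; zero-pad to 3 bytes: K' = 56 00 00.
K' ⊕ ipad = 60 36 36.
Inner input = 60 36 36 ∥ 97 f6.
Inner hash: sum = 96+54+54+151+246 = 601 → 02 59.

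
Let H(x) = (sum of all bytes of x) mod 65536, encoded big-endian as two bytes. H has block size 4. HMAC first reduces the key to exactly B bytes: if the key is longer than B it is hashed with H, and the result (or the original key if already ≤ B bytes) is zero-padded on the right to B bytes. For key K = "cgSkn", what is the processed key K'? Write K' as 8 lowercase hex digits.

01f60000

|K| = 5 > B = 4, so first hash the key.
H(K): sum = 99+103+83+107+110 = 502 → 01 f6.
Zero-pad H(K) = 01 f6 to 4 bytes: K' = 01 f6 00 00.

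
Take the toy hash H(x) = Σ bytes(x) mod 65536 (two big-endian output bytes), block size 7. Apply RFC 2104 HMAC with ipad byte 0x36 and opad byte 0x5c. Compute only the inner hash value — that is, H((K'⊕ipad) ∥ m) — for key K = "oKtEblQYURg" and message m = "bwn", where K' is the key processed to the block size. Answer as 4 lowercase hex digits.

0359

Key "oKtEblQYURg" = 6f 4b 74 45 62 6c 51 59 55 52 67 is 11 bytes > B = 7, so hash it first: H(key) = 03 f9, then zero-pad to 7 bytes: K' = 03 f9 00 00 00 00 00.
K' ⊕ ipad = 35 cf 36 36 36 36 36.
Inner input = 35 cf 36 36 36 36 36 ∥ 62 77 6e.
Inner hash: sum = 53+207+54+54+54+54+54+98+119+110 = 857 → 03 59.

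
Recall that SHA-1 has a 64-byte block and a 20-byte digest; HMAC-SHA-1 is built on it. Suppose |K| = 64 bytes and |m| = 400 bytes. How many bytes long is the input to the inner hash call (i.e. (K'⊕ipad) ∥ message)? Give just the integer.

464

Key is 64 ≤ 64 bytes, zero-padded: |K'| = 64.
Inner input = (K'⊕ipad) ∥ m → 64 + 400 = 464 bytes.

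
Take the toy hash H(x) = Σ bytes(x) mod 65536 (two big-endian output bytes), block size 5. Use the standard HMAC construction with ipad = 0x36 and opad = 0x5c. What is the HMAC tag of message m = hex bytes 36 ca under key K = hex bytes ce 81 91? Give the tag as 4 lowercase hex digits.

Key hex bytes ce 81 91 is 3 bytes ≤ B = 5; zero-pad to 5 bytes: K' = ce 81 91 00 00.
K' ⊕ ipad = f8 b7 a7 36 36.  K' ⊕ opad = 92 dd cd 5c 5c.
Inner input = (K'⊕ipad) ∥ m = f8 b7 a7 36 36 ∥ 36 ca.
Inner hash: sum = 248+183+167+54+54+54+202 = 962 → 03 c2.
Outer input = (K'⊕opad) ∥ inner = 92 dd cd 5c 5c ∥ 03 c2.
Outer hash (tag): sum = 146+221+205+92+92+3+194 = 953 → 03 b9.

03b9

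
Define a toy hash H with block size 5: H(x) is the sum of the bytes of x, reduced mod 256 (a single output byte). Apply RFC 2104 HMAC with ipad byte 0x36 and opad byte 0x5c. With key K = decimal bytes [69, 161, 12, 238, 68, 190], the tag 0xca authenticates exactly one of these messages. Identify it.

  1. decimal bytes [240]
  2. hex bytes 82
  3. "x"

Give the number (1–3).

Key decimal bytes [69, 161, 12, 238, 68, 190] = 45 a1 0c ee 44 be is 6 bytes > B = 5, so hash it first: H(key) = e2, then zero-pad to 5 bytes: K' = e2 00 00 00 00.
K' ⊕ ipad = d4 36 36 36 36; K' ⊕ opad = be 5c 5c 5c 5c.
m1: inner = H(d4 36 36 36 36 f0) = 9c; tag = H(be 5c 5c 5c 5c 9c) = ca ← matches
m2: inner = H(d4 36 36 36 36 82) = 2e; tag = H(be 5c 5c 5c 5c 2e) = 5c
m3: inner = H(d4 36 36 36 36 78) = 24; tag = H(be 5c 5c 5c 5c 24) = 52

1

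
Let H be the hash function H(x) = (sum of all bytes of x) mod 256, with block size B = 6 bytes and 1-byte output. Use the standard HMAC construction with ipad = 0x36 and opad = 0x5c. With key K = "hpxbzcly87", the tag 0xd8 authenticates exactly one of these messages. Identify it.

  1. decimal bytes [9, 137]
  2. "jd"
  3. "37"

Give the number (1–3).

Key "hpxbzcly87" = 68 70 78 62 7a 63 6c 79 38 37 is 10 bytes > B = 6, so hash it first: H(key) = e3, then zero-pad to 6 bytes: K' = e3 00 00 00 00 00.
K' ⊕ ipad = d5 36 36 36 36 36; K' ⊕ opad = bf 5c 5c 5c 5c 5c.
m1: inner = H(d5 36 36 36 36 36 09 89) = 75; tag = H(bf 5c 5c 5c 5c 5c 75) = 00
m2: inner = H(d5 36 36 36 36 36 6a 64) = b1; tag = H(bf 5c 5c 5c 5c 5c b1) = 3c
m3: inner = H(d5 36 36 36 36 36 33 37) = 4d; tag = H(bf 5c 5c 5c 5c 5c 4d) = d8 ← matches

3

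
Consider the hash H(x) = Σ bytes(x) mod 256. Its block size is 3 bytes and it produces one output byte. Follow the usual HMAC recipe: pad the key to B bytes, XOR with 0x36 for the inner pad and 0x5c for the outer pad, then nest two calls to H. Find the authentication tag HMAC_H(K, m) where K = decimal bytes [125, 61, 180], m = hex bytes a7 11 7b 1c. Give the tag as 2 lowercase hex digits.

Key decimal bytes [125, 61, 180] = 7d 3d b4 is exactly B = 3 bytes: K' = 7d 3d b4.
K' ⊕ ipad = 4b 0b 82.  K' ⊕ opad = 21 61 e8.
Inner input = (K'⊕ipad) ∥ m = 4b 0b 82 ∥ a7 11 7b 1c.
Inner hash: sum = 75+11+130+167+17+123+28 = 551; mod 256 = 39 → 27.
Outer input = (K'⊕opad) ∥ inner = 21 61 e8 ∥ 27.
Outer hash (tag): sum = 33+97+232+39 = 401; mod 256 = 145 → 91.

91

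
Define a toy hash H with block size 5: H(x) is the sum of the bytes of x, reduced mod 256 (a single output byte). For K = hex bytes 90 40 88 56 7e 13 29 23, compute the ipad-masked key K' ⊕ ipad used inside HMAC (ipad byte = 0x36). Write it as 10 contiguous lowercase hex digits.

Key hex bytes 90 40 88 56 7e 13 29 23 is 8 bytes > B = 5, so hash it first: H(key) = 8b, then zero-pad to 5 bytes: K' = 8b 00 00 00 00.
XOR each byte with 0x36: 8b⊕36=bd, 00⊕36=36, 00⊕36=36, 00⊕36=36, 00⊕36=36.

bd36363636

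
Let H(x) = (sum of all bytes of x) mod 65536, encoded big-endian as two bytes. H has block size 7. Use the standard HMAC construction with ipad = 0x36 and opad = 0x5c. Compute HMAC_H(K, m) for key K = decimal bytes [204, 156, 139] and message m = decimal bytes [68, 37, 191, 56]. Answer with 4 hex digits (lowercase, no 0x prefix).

0434

Key decimal bytes [204, 156, 139] = cc 9c 8b is 3 bytes ≤ B = 7; zero-pad to 7 bytes: K' = cc 9c 8b 00 00 00 00.
K' ⊕ ipad = fa aa bd 36 36 36 36.  K' ⊕ opad = 90 c0 d7 5c 5c 5c 5c.
Inner input = (K'⊕ipad) ∥ m = fa aa bd 36 36 36 36 ∥ 44 25 bf 38.
Inner hash: sum = 250+170+189+54+54+54+54+68+37+191+56 = 1177 → 04 99.
Outer input = (K'⊕opad) ∥ inner = 90 c0 d7 5c 5c 5c 5c ∥ 04 99.
Outer hash (tag): sum = 144+192+215+92+92+92+92+4+153 = 1076 → 04 34.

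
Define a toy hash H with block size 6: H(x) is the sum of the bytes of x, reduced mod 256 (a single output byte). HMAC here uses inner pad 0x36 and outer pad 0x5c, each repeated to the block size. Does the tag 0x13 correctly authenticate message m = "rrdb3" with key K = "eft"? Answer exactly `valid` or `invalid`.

Key "eft" = 65 66 74 is 3 bytes ≤ B = 6; zero-pad to 6 bytes: K' = 65 66 74 00 00 00.
K' ⊕ ipad = 53 50 42 36 36 36; K' ⊕ opad = 39 3a 28 5c 5c 5c.
Inner hash: sum = 83+80+66+54+54+54+114+114+100+98+51 = 868; mod 256 = 100 → 64.
Outer hash (recomputed tag): sum = 57+58+40+92+92+92+100 = 531; mod 256 = 19 → 13.
Recomputed tag = 13; claimed = 13 → match.

valid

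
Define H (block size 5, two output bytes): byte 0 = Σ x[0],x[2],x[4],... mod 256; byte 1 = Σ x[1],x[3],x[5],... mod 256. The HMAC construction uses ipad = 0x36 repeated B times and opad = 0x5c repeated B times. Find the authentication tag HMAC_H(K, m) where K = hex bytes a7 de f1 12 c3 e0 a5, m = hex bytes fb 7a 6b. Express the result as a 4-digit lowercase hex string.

9604

Key hex bytes a7 de f1 12 c3 e0 a5 is 7 bytes > B = 5, so hash it first: H(key) = 00 d0, then zero-pad to 5 bytes: K' = 00 d0 00 00 00.
K' ⊕ ipad = 36 e6 36 36 36.  K' ⊕ opad = 5c 8c 5c 5c 5c.
Inner input = (K'⊕ipad) ∥ m = 36 e6 36 36 36 ∥ fb 7a 6b.
Inner hash: even-index sum = 284 mod 256 = 28; odd-index sum = 642 mod 256 = 130 → 1c 82.
Outer input = (K'⊕opad) ∥ inner = 5c 8c 5c 5c 5c ∥ 1c 82.
Outer hash (tag): even-index sum = 406 mod 256 = 150; odd-index sum = 260 mod 256 = 4 → 96 04.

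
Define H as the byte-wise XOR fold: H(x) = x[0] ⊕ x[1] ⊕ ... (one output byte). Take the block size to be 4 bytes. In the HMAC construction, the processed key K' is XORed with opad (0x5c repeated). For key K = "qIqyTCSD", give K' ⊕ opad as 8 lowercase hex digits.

Key "qIqyTCSD" = 71 49 71 79 54 43 53 44 is 8 bytes > B = 4, so hash it first: H(key) = 30, then zero-pad to 4 bytes: K' = 30 00 00 00.
XOR each byte with 0x5c: 30⊕5c=6c, 00⊕5c=5c, 00⊕5c=5c, 00⊕5c=5c.

6c5c5c5c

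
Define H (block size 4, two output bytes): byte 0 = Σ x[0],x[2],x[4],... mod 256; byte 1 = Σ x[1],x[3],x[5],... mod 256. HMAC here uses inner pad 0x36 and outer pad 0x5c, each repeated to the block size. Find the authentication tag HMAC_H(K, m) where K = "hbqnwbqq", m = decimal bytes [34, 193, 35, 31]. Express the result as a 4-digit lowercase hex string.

Key "hbqnwbqq" = 68 62 71 6e 77 62 71 71 is 8 bytes > B = 4, so hash it first: H(key) = c1 a3, then zero-pad to 4 bytes: K' = c1 a3 00 00.
K' ⊕ ipad = f7 95 36 36.  K' ⊕ opad = 9d ff 5c 5c.
Inner input = (K'⊕ipad) ∥ m = f7 95 36 36 ∥ 22 c1 23 1f.
Inner hash: even-index sum = 370 mod 256 = 114; odd-index sum = 427 mod 256 = 171 → 72 ab.
Outer input = (K'⊕opad) ∥ inner = 9d ff 5c 5c ∥ 72 ab.
Outer hash (tag): even-index sum = 363 mod 256 = 107; odd-index sum = 518 mod 256 = 6 → 6b 06.

6b06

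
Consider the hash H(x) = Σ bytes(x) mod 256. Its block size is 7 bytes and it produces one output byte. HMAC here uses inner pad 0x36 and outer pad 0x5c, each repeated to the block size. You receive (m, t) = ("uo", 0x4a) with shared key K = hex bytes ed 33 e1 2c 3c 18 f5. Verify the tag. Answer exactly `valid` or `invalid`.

valid

Key hex bytes ed 33 e1 2c 3c 18 f5 is exactly B = 7 bytes: K' = ed 33 e1 2c 3c 18 f5.
K' ⊕ ipad = db 05 d7 1a 0a 2e c3; K' ⊕ opad = b1 6f bd 70 60 44 a9.
Inner hash: sum = 219+5+215+26+10+46+195+117+111 = 944; mod 256 = 176 → b0.
Outer hash (recomputed tag): sum = 177+111+189+112+96+68+169+176 = 1098; mod 256 = 74 → 4a.
Recomputed tag = 4a; claimed = 4a → match.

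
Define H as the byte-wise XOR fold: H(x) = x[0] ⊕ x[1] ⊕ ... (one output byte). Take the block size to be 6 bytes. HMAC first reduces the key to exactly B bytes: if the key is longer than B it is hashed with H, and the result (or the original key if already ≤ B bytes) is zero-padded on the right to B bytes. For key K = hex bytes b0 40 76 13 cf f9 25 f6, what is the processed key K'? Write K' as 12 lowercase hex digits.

|K| = 8 > B = 6, so first hash the key.
H(K): XOR b0⊕40⊕76⊕13⊕cf⊕f9⊕25⊕f6 = 70.
Zero-pad H(K) = 70 to 6 bytes: K' = 70 00 00 00 00 00.

700000000000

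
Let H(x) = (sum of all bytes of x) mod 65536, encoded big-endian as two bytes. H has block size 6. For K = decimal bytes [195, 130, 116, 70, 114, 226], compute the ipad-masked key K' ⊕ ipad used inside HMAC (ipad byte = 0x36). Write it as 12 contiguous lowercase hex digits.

Key decimal bytes [195, 130, 116, 70, 114, 226] = c3 82 74 46 72 e2 is exactly B = 6 bytes: K' = c3 82 74 46 72 e2.
XOR each byte with 0x36: c3⊕36=f5, 82⊕36=b4, 74⊕36=42, 46⊕36=70, 72⊕36=44, e2⊕36=d4.

f5b4427044d4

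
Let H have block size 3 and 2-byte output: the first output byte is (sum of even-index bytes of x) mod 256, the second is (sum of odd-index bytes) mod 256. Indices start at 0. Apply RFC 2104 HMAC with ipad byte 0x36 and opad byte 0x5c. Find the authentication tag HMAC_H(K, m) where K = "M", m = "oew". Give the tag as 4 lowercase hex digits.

8972

Key "M" = 4d is 1 byte ≤ B = 3; zero-pad to 3 bytes: K' = 4d 00 00.
K' ⊕ ipad = 7b 36 36.  K' ⊕ opad = 11 5c 5c.
Inner input = (K'⊕ipad) ∥ m = 7b 36 36 ∥ 6f 65 77.
Inner hash: even-index sum = 278 mod 256 = 22; odd-index sum = 284 mod 256 = 28 → 16 1c.
Outer input = (K'⊕opad) ∥ inner = 11 5c 5c ∥ 16 1c.
Outer hash (tag): even-index sum = 137 mod 256 = 137; odd-index sum = 114 mod 256 = 114 → 89 72.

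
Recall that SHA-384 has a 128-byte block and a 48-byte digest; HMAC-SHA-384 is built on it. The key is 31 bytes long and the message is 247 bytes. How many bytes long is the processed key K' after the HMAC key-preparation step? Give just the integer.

128

Key is 31 ≤ 128 bytes, zero-padded: |K'| = 128.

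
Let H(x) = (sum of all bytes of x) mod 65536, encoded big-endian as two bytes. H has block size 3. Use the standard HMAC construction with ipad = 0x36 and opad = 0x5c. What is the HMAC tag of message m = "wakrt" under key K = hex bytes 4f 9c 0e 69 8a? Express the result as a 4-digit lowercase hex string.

Key hex bytes 4f 9c 0e 69 8a is 5 bytes > B = 3, so hash it first: H(key) = 01 ec, then zero-pad to 3 bytes: K' = 01 ec 00.
K' ⊕ ipad = 37 da 36.  K' ⊕ opad = 5d b0 5c.
Inner input = (K'⊕ipad) ∥ m = 37 da 36 ∥ 77 61 6b 72 74.
Inner hash: sum = 55+218+54+119+97+107+114+116 = 880 → 03 70.
Outer input = (K'⊕opad) ∥ inner = 5d b0 5c ∥ 03 70.
Outer hash (tag): sum = 93+176+92+3+112 = 476 → 01 dc.

01dc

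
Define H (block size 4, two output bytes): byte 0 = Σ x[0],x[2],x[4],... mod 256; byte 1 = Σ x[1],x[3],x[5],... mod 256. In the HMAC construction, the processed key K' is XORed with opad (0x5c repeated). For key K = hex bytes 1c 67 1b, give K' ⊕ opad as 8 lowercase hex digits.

Key hex bytes 1c 67 1b is 3 bytes ≤ B = 4; zero-pad to 4 bytes: K' = 1c 67 1b 00.
XOR each byte with 0x5c: 1c⊕5c=40, 67⊕5c=3b, 1b⊕5c=47, 00⊕5c=5c.

403b475c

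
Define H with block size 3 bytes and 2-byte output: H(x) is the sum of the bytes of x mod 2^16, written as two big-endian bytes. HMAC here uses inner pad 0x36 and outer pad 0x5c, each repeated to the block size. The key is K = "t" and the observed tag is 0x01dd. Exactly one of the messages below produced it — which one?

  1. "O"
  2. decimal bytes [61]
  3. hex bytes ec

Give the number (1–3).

Key "t" = 74 is 1 byte ≤ B = 3; zero-pad to 3 bytes: K' = 74 00 00.
K' ⊕ ipad = 42 36 36; K' ⊕ opad = 28 5c 5c.
m1: inner = H(42 36 36 4f) = 00 fd; tag = H(28 5c 5c 00 fd) = 01dd ← matches
m2: inner = H(42 36 36 3d) = 00 eb; tag = H(28 5c 5c 00 eb) = 01cb
m3: inner = H(42 36 36 ec) = 01 9a; tag = H(28 5c 5c 01 9a) = 017b

1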